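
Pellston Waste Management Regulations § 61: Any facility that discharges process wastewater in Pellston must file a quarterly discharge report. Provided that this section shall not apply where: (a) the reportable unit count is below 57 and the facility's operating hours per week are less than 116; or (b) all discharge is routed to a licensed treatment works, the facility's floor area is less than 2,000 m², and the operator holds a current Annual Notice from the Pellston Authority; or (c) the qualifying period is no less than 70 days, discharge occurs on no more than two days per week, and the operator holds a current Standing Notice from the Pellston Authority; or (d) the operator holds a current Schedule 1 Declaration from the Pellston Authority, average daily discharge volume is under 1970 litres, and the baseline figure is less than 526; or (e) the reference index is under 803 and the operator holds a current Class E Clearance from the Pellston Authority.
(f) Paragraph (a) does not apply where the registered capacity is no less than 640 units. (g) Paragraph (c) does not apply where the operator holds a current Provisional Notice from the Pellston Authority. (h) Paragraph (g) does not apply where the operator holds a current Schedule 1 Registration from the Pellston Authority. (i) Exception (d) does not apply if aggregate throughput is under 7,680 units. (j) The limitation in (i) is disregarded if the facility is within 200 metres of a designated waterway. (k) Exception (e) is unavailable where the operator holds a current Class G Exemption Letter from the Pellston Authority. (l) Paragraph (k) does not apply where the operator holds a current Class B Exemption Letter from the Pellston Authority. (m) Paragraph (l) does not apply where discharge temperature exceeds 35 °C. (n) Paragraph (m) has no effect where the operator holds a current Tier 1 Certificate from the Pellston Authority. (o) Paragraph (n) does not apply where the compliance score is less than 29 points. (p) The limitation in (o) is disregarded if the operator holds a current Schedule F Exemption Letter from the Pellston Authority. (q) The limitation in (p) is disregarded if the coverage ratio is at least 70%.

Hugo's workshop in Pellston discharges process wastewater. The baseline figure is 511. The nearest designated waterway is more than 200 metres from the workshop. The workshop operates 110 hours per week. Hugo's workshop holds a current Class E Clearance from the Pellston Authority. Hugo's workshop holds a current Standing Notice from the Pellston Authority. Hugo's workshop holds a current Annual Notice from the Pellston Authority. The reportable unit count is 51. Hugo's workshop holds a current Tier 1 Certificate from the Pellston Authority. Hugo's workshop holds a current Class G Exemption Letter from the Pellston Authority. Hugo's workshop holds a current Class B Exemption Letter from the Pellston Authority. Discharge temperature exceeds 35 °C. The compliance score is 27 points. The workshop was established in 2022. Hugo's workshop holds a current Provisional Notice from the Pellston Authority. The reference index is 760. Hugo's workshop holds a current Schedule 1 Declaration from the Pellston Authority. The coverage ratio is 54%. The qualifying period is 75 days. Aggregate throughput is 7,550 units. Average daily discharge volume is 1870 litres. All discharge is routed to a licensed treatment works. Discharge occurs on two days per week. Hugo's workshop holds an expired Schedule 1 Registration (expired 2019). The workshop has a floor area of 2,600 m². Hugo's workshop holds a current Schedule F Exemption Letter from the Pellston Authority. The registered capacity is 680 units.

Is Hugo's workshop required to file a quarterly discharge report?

All of (a)'s requirements are met (the reportable unit count is 51, below the 57 limit; the facility's operating hours per week are 110, less than the 116 limit). But: (f) is engaged — the registered capacity is 680 units, meeting the 640 units threshold. Exception (a) does not apply.
Exception (b) does not apply: the facility's floor area is 2,600 m², not less than 2,000 m².
All of (c)'s requirements are met (the qualifying period is 75 days, meeting the 70 days threshold; discharge occurs on no more than two days per week; a current Standing Notice is held). However, paragraphs (g)–(h) must be considered: (g) is triggered — a current Provisional Notice is held. (h) is inapplicable (there is no Schedule 1 Registration in force), so (g) stands. So (c) is unavailable.
All of (d)'s requirements are met (a current Schedule 1 Declaration is held; average daily discharge volume is 1870 litres, under the 1970 litres limit; the baseline figure is 511, less than the 526 limit). However, paragraphs (i)–(j) must be considered: (i) operates against (d): aggregate throughput is 7,550 units, under the 7,680 units limit. (j) is not triggered (the workshop is more than 200 m from any designated waterway), so (i) stands. Exception (d) does not apply.
All of (e)'s requirements are met (the reference index is 760, under the 803 limit; a current Class E Clearance is held). As to paragraphs (k)–(q): (k) is triggered (a current Class G Exemption Letter is held), but is overridden by (l): (l) operates against (k): a current Class B Exemption Letter is held. (m) operates (discharge temperature exceeds 35 °C), but is overridden by (n): (n) operates against (m): a current Tier 1 Certificate is held. (o) would limit (n) — the compliance score is 27 points, less than the 29 points limit — but (p) sets (o) aside: (p) operates against (o): a current Schedule F Exemption Letter is held. (q), which would lift (p), is not triggered — the coverage ratio is 54%, short of 70%. Exception (e) stands.

No — exception (e) applies; Hugo's workshop is not required to file a quarterly discharge report.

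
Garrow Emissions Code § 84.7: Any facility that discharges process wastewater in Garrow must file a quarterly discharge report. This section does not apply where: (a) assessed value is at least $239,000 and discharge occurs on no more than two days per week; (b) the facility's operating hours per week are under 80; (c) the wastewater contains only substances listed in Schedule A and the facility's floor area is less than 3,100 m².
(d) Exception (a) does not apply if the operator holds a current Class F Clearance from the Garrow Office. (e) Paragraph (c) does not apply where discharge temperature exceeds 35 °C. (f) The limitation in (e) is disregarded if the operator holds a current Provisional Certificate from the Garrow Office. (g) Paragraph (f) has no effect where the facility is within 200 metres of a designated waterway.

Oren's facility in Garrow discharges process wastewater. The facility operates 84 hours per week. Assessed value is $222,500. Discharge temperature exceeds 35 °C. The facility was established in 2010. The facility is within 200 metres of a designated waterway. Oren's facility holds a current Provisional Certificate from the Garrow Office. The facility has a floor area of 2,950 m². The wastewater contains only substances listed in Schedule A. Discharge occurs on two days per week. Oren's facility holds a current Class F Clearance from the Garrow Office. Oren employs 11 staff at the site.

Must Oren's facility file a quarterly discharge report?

Yes — Oren's facility must file a quarterly discharge report.

Exception (a) fails — assessed value is $222,500, short of $239,000.
Exception (b) requires that the facility's operating hours per week are under 80; but the facility's operating hours per week are 84, not under 80, so (b) is unavailable.
Exception (c)'s conditions are all satisfied: the wastewater is Schedule-A-only; the facility's floor area is 2,950 m², less than the 3,100 m² limit. However, paragraphs (e)–(g) must be considered: (e) operates against (c): discharge temperature exceeds 35 °C. (f) would limit (e) — a current Provisional Certificate is held — but (g) sets (f) aside: (g) operates against (f): the facility is within 200 m of a designated waterway. Exception (c) does not apply.
None of the exceptions is available; § 84.7 applies in full.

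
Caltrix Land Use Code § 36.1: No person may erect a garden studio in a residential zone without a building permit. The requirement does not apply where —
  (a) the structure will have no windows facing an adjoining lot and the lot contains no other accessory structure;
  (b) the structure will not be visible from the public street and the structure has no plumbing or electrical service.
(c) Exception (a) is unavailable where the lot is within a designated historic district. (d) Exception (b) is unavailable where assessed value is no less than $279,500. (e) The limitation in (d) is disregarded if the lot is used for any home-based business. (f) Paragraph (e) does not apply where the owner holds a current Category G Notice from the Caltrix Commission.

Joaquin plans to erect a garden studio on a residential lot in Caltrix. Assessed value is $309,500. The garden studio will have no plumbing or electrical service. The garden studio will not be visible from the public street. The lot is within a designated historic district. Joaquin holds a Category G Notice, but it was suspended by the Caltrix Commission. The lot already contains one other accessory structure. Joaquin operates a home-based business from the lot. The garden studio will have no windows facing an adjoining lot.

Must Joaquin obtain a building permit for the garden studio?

Exception (a) fails — the lot already has another accessory structure.
Exception (b): the structure will not be visible from the street; there is no plumbing or electrical service — every condition holds. As to paragraphs (d)–(f): (d) would limit (b) — assessed value is $309,500, meeting the $279,500 threshold — but (e) sets (d) aside: (e) operates against (d): a home-based business operates on the lot. (f) is not triggered (the Category G Notice is not current), so (e) stands. (b) remains available.

No — exception (b) applies; Joaquin does not need a building permit.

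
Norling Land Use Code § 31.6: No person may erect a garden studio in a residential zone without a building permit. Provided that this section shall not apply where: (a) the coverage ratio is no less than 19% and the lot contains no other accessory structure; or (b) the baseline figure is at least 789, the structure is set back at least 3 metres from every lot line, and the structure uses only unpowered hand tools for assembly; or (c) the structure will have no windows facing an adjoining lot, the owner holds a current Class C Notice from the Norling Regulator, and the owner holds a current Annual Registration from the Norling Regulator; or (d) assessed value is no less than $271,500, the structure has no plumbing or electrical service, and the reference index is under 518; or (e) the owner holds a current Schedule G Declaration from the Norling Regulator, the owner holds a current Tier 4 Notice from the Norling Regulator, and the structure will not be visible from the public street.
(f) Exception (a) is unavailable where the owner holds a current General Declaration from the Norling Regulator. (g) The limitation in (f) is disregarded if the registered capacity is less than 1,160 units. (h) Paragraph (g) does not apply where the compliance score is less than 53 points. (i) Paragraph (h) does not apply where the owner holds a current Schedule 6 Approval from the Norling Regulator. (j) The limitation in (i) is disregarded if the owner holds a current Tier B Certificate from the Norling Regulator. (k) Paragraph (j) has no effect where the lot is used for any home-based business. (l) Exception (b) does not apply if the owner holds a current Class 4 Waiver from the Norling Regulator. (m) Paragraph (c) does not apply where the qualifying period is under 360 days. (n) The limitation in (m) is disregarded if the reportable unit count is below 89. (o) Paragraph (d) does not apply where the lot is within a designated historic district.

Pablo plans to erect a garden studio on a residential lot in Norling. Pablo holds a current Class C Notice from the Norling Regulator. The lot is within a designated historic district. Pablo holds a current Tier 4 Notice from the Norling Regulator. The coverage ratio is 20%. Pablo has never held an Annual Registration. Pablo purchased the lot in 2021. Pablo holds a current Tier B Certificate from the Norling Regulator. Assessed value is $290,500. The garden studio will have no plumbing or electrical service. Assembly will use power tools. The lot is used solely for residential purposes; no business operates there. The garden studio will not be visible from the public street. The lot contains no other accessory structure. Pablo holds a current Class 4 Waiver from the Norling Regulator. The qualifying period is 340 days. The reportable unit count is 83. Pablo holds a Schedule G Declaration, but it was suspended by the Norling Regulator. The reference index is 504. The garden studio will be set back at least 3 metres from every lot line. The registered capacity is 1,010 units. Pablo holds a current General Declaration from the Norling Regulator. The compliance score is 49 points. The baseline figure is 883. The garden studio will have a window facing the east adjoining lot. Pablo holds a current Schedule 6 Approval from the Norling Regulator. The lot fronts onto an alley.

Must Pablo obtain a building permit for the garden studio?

Exception (a)'s conditions are all satisfied: the coverage ratio is 20%, meeting the 19% threshold; the lot has no other accessory structure. Turning to paragraphs (f)–(k): (f) is engaged — a current General Declaration is held. (g) is engaged (the registered capacity is 1,010 units, less than the 1,160 units limit), but yields to (h): (h) is engaged — the compliance score is 49 points, less than the 53 points limit. (i) is triggered (a current Schedule 6 Approval is held), but is overridden by (j): (j) is triggered — a current Tier B Certificate is held. (k) is not engaged (the lot is solely residential), so (j) stands. (a) is therefore removed.
Exception (b) does not apply: assembly uses power tools.
Exception (c) does not apply: a window faces an adjoining lot.
Exception (d): assessed value is $290,500, meeting the $271,500 threshold; there is no plumbing or electrical service; the reference index is 504, under the 518 limit — every condition holds. However, paragraph (o) must be considered: (o) operates against (d): the lot is in a historic district. (d) is therefore removed.
Exception (e) requires that the owner holds a current Schedule G Declaration from the Norling Regulator; but the Schedule G Declaration is not current, so (e) is unavailable.
No exception is made out. Pablo falls within the general rule.

Yes — Pablo must obtain a building permit.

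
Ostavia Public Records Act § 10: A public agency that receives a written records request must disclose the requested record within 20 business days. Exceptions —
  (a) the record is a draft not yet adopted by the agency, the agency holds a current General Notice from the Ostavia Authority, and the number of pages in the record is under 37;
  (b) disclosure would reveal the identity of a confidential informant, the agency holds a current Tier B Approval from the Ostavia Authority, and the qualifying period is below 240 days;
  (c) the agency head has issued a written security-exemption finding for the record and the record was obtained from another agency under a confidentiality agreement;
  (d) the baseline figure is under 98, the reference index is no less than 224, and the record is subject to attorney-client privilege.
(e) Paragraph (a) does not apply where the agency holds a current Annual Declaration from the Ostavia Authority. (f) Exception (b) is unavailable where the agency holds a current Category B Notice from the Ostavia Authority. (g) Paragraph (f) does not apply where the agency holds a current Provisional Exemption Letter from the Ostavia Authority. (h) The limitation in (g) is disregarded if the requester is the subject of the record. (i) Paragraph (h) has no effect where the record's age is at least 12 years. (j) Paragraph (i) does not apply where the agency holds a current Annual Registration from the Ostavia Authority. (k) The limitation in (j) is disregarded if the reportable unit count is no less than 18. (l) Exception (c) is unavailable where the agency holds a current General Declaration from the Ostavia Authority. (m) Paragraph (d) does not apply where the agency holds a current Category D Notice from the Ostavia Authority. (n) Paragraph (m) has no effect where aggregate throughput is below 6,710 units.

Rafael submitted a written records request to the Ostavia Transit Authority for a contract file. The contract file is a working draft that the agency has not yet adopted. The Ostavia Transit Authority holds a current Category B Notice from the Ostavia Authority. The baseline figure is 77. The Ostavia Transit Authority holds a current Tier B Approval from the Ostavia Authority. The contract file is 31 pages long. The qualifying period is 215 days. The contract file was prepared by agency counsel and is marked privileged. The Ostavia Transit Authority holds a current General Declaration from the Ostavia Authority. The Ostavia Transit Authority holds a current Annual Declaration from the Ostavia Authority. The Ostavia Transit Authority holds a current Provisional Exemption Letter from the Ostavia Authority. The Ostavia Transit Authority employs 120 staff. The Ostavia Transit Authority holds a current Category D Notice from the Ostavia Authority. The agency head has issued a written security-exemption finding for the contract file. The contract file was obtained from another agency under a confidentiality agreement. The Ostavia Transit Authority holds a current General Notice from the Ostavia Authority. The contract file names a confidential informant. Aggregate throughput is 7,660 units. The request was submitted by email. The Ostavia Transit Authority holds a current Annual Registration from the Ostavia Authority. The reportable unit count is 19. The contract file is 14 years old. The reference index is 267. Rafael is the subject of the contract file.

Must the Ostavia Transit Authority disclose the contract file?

Exception (a)'s conditions are all satisfied: the contract file is an unadopted draft; a current General Notice is held; the number of pages in the record is 31, under the 37 limit. However, paragraph (e) must be considered: (e) is triggered — a current Annual Declaration is held. Exception (a) does not apply.
Exception (b): the contract file names a confidential informant; a current Tier B Approval is held; the qualifying period is 215 days, below the 240 days limit — every condition holds. Considering the limiting provisions: (f) would limit (b) — a current Category B Notice is held — but (g) sets (f) aside: (g) operates against (f): a current Provisional Exemption Letter is held. (h) applies (Rafael is the subject of the contract file), but is set aside by (i): (i) operates against (h): the record's age is 14 years, meeting the 12 years threshold. (j) would limit (i) — a current Annual Registration is held — but (k) sets (j) aside: (k) applies — the reportable unit count is 19, meeting the 18 threshold. (b) remains available.
All of (c)'s requirements are met (a written security-exemption finding has been issued; the contract file was obtained under a confidentiality agreement). But applying paragraph (l): (l) operates against (c): a current General Declaration is held. So (c) is unavailable.
Exception (d)'s conditions are all satisfied: the baseline figure is 77, under the 98 limit; the reference index is 267, meeting the 224 threshold; the contract file is privileged. Turning to paragraphs (m)–(n): (m) applies — a current Category D Notice is held. (n) does not operate here (aggregate throughput is 7,660 units, not below 6,710 units), so (m) stands. Exception (d) does not apply.

No — exception (b) applies; the Ostavia Transit Authority is not required to disclose the contract file.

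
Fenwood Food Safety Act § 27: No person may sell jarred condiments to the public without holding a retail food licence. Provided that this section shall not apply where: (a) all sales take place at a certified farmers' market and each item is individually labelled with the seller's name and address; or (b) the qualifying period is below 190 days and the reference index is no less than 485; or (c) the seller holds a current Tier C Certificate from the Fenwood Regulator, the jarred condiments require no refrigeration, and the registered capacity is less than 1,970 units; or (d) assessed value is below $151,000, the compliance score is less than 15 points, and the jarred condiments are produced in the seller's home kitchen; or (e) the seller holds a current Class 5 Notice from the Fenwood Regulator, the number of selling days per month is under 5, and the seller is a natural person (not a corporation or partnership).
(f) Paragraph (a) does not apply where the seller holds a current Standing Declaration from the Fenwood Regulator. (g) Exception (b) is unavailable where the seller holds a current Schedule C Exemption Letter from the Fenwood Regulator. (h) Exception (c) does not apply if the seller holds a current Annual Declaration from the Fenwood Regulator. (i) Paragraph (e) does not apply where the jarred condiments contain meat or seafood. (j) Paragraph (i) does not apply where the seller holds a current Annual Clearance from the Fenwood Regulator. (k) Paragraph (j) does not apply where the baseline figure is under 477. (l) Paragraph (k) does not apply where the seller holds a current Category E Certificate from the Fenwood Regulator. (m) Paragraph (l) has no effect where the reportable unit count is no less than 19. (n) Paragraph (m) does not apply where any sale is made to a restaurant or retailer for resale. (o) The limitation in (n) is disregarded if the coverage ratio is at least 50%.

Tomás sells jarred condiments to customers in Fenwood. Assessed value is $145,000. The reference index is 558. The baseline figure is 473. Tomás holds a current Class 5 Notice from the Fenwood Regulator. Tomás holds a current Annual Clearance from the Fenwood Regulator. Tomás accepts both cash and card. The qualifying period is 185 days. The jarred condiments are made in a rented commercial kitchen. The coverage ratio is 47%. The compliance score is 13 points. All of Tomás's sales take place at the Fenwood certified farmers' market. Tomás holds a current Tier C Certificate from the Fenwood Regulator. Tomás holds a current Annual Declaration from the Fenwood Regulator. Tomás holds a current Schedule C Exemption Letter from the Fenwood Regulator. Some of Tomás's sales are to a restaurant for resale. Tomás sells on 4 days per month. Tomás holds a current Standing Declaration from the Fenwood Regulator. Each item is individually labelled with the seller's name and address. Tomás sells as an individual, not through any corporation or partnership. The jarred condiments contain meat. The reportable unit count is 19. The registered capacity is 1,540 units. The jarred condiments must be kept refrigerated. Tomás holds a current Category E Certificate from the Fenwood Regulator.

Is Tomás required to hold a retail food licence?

No — exception (e) applies; Tomás is not required to hold a retail food licence.

Exception (a): all sales are at a certified farmers' market; items are individually labelled — every condition holds. But applying paragraph (f): (f) operates against (a): a current Standing Declaration is held. So (a) is unavailable.
Exception (b)'s conditions are all satisfied: the qualifying period is 185 days, below the 190 days limit; the reference index is 558, meeting the 485 threshold. However, paragraph (g) must be considered: (g) operates against (b): a current Schedule C Exemption Letter is held. Exception (b) does not apply.
Exception (c) requires that the jarred condiments require no refrigeration; but the jarred condiments require refrigeration, so (c) is unavailable.
Exception (d) requires that the jarred condiments are produced in the seller's home kitchen; but the jarred condiments are made in a commercial kitchen, not a home kitchen, so (d) is unavailable.
All of (e)'s requirements are met (a current Class 5 Notice is held; the number of selling days per month is 4, under the 5 limit; the seller is a natural person). Considering the limiting provisions: (i) operates (the jarred condiments contain meat), but is displaced by (j): (j) is engaged — a current Annual Clearance is held. (k) would limit (j) — the baseline figure is 473, under the 477 limit — but (l) sets (k) aside: (l) operates against (k): a current Category E Certificate is held. (m) is triggered (the reportable unit count is 19, meeting the 19 threshold), but is overridden by (n): (n) is triggered — some sales are to a restaurant for resale. (o), which would lift (n), is not triggered — the coverage ratio is 47%, short of 50%. So (e) applies.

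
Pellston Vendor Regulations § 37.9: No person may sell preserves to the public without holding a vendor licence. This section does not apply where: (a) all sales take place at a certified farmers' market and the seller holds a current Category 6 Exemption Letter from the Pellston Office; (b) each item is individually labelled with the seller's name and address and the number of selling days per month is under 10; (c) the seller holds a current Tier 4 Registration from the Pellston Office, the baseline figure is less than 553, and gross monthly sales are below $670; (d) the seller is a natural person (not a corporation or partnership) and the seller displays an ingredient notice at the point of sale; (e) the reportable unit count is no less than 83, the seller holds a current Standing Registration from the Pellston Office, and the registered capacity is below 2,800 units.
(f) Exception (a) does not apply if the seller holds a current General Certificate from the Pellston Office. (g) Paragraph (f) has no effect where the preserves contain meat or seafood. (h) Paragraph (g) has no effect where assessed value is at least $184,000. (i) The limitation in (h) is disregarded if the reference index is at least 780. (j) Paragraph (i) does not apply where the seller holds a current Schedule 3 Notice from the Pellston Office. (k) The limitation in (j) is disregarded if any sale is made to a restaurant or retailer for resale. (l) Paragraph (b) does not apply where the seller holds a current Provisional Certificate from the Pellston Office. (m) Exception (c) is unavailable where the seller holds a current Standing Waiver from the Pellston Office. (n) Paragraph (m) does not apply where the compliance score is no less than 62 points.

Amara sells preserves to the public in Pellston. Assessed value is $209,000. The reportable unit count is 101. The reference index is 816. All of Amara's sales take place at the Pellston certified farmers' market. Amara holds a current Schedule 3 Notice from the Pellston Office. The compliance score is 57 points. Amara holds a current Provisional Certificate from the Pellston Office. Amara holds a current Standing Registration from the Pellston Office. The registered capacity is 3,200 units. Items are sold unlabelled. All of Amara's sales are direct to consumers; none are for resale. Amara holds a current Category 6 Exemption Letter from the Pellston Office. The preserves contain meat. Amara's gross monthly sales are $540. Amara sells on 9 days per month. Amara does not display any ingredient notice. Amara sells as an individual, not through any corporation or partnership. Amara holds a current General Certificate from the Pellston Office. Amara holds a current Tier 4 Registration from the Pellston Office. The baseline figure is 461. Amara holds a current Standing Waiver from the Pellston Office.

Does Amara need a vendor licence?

All of (a)'s requirements are met (all sales are at a certified farmers' market; a current Category 6 Exemption Letter is held). But applying paragraphs (f)–(k): (f) operates — a current General Certificate is held. (g) operates (the preserves contain meat), but is displaced by (h): (h) operates against (g): assessed value is $209,000, meeting the $184,000 threshold. (i) would limit (h) — the reference index is 816, meeting the 780 threshold — but (j) sets (i) aside: (j) applies — a current Schedule 3 Notice is held. (k), which would lift (j), is inapplicable — no sales are for resale. (a) is therefore removed.
Exception (b) requires that each item is individually labelled with the seller's name and address; but items are sold unlabelled, so (b) is unavailable.
Exception (c) is satisfied on its face — a current Tier 4 Registration is held; the baseline figure is 461, less than the 553 limit; gross monthly sales are $540, below the $670 limit. But applying paragraphs (m)–(n): (m) is engaged — a current Standing Waiver is held. (n), which would lift (m), does not operate here — the compliance score is 57 points, short of 62 points. (c) is therefore removed.
Exception (d) does not apply: no ingredient notice is displayed.
Exception (e) requires that the registered capacity is below 2,800 units; but the registered capacity is 3,200 units, not below 2,800 units, so (e) is unavailable.
Every exception is unavailable, so the rule governs.

Yes — Amara must hold a vendor licence.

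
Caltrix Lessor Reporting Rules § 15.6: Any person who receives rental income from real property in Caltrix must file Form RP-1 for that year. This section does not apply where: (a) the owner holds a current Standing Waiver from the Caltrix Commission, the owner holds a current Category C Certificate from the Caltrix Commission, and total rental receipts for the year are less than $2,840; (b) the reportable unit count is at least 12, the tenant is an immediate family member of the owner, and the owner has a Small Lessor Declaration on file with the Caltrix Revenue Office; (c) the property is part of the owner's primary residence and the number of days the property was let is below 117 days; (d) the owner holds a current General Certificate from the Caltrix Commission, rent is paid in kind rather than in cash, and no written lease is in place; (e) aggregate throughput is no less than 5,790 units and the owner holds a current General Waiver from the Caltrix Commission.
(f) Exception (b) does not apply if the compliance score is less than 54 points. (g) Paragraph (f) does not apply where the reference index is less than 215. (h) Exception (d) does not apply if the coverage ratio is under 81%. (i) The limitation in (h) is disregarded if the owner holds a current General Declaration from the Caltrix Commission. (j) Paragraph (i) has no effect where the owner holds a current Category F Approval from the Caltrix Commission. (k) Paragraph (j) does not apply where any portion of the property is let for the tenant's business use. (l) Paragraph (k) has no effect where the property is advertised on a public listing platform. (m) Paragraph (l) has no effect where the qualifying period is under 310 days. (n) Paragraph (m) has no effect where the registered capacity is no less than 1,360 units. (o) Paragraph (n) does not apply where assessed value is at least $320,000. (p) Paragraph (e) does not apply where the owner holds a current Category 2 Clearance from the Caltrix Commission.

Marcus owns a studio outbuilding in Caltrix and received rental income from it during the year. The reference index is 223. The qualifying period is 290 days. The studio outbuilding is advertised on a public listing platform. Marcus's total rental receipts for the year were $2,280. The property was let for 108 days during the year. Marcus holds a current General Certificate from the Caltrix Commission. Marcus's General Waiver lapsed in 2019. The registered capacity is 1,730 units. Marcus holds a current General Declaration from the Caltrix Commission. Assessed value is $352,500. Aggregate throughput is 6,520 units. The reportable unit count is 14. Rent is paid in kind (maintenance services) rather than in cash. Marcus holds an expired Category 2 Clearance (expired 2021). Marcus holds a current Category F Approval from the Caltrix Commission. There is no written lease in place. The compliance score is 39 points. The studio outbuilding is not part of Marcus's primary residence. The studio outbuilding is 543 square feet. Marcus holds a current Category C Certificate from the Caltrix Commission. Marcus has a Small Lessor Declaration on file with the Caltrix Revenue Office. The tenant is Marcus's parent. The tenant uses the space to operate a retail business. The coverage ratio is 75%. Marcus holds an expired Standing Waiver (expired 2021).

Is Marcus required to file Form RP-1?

No — exception (d) applies; Marcus is not required to file Form RP-1.

Exception (a) fails — the Standing Waiver is not current.
All of (b)'s requirements are met (the reportable unit count is 14, meeting the 12 threshold; the tenant is an immediate family member; a Small Lessor Declaration is on file). But applying paragraphs (f)–(g): (f) operates against (b): the compliance score is 39 points, less than the 54 points limit. (g), which would lift (f), does not operate here — the reference index is 223, not less than 215. Exception (b) does not apply.
Exception (c) does not apply: the studio outbuilding is not part of the primary residence.
Exception (d)'s conditions are all satisfied: a current General Certificate is held; rent is paid in kind; there is no written lease. As to paragraphs (h)–(o): (h) would limit (d) — the coverage ratio is 75%, under the 81% limit — but (i) sets (h) aside: (i) is engaged — a current General Declaration is held. (j) would limit (i) — a current Category F Approval is held — but (k) sets (j) aside: (k) operates against (j): the space is let for business use. (l) applies (the property is publicly advertised), but yields to (m): (m) operates against (l): the qualifying period is 290 days, under the 310 days limit. (n) operates (the registered capacity is 1,730 units, meeting the 1,360 units threshold), but is set aside by (o): (o) operates against (n): assessed value is $352,500, meeting the $320,000 threshold. So (d) applies.
Exception (e) requires that the owner holds a current General Waiver from the Caltrix Commission; but there is no General Waiver in force, so (e) is unavailable.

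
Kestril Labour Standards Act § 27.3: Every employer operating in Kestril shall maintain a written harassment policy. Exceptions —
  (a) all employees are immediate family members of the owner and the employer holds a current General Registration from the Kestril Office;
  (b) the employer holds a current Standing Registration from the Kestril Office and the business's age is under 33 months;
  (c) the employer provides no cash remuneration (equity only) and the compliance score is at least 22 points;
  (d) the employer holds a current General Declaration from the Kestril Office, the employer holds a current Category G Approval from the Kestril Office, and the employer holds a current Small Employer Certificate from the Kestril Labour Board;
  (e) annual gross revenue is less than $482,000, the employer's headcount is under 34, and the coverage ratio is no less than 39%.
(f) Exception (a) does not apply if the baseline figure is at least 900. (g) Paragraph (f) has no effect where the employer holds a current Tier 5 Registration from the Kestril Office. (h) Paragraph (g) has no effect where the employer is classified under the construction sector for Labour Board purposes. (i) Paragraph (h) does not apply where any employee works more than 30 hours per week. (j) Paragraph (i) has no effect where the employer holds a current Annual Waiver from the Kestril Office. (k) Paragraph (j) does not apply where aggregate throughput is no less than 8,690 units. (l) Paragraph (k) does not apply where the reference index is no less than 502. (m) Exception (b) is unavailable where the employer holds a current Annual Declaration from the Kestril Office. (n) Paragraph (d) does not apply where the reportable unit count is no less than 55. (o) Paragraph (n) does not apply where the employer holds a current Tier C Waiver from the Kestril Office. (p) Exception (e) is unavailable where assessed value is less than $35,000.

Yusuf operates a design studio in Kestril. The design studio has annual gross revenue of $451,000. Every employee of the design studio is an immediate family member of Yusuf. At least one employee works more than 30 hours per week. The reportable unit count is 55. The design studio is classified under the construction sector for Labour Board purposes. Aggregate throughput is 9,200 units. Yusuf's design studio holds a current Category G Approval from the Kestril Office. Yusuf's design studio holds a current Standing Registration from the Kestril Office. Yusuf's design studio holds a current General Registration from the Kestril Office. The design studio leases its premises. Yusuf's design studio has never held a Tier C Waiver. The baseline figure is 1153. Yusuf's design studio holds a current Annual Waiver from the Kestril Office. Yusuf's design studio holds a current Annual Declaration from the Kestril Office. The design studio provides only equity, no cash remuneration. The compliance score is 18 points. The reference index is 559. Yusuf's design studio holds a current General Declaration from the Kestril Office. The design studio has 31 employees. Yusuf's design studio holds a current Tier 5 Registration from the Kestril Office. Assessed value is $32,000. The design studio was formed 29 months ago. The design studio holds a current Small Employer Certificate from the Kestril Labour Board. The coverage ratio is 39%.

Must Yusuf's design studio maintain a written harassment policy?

Exception (a)'s conditions are all satisfied: every employee is an immediate family member; a current General Registration is held. Turning to paragraphs (f)–(l): (f) operates against (a): the baseline figure is 1,153, meeting the 900 threshold. (g) would limit (f) — a current Tier 5 Registration is held — but (h) sets (g) aside: (h) operates against (g): the design studio is classified under the construction sector. (i) would limit (h) — at least one employee exceeds 30 hours/week — but (j) sets (i) aside: (j) is engaged — a current Annual Waiver is held. (k) would limit (j) — aggregate throughput is 9,200 units, meeting the 8,690 units threshold — but (l) sets (k) aside: (l) operates against (k): the reference index is 559, meeting the 502 threshold. So (a) is unavailable.
All of (b)'s requirements are met (a current Standing Registration is held; the business's age is 29 months, under the 33 months limit). But applying paragraph (m): (m) is triggered — a current Annual Declaration is held. So (b) is unavailable.
Exception (c) fails — the compliance score is 18 points, short of 22 points.
Exception (d)'s conditions are all satisfied: a current General Declaration is held; a current Category G Approval is held; a current Small Employer Certificate is held. But applying paragraphs (n)–(o): (n) operates against (d): the reportable unit count is 55, meeting the 55 threshold. (o), which would lift (n), is not triggered — there is no Tier C Waiver in force. Exception (d) does not apply.
Exception (e) is satisfied on its face — annual gross revenue is $451,000, less than the $482,000 limit; the employer's headcount is 31, under the 34 limit; the coverage ratio is 39%, meeting the 39% threshold. But: (p) operates against (e): assessed value is $32,000, less than the $35,000 limit. So (e) is unavailable.
No exception displaces § 27.3.

Yes — Yusuf's design studio must maintain a written harassment policy.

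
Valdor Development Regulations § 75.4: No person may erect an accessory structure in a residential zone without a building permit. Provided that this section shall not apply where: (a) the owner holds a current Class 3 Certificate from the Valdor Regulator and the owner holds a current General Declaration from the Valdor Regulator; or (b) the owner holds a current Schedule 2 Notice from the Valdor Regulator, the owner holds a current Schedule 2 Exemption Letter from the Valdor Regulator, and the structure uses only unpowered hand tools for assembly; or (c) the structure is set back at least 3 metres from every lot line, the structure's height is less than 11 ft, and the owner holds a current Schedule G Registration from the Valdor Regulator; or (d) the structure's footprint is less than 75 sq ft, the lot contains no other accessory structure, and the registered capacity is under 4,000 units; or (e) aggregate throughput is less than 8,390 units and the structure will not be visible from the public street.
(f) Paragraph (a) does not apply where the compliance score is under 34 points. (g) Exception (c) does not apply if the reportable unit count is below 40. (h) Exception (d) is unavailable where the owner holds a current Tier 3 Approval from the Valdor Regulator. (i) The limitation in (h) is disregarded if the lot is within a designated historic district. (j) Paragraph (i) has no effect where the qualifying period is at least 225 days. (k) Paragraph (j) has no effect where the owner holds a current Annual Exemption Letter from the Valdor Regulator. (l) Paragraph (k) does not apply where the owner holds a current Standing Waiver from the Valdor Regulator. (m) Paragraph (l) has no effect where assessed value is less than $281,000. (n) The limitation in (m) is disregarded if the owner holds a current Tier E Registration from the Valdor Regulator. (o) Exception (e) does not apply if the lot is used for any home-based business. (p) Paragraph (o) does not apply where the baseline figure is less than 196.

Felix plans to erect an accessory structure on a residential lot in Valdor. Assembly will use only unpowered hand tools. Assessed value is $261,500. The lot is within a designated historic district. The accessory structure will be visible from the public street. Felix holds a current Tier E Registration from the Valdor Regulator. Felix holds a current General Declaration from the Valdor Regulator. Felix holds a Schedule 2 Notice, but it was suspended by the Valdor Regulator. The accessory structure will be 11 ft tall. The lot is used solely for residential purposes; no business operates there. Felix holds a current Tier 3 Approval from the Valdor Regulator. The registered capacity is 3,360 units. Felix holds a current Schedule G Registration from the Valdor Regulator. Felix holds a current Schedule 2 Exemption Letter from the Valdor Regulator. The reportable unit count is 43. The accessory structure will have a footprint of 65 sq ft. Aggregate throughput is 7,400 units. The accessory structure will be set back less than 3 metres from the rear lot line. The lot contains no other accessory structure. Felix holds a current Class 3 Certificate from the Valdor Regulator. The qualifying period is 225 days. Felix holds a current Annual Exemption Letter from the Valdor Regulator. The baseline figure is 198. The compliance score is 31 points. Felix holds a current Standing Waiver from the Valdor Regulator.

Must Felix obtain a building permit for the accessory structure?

Yes — Felix must obtain a building permit.

All of (a)'s requirements are met (a current Class 3 Certificate is held; a current General Declaration is held). Turning to paragraph (f): (f) operates against (a): the compliance score is 31 points, under the 34 points limit. So (a) is unavailable.
Exception (b) requires that the owner holds a current Schedule 2 Notice from the Valdor Regulator; but no current Schedule 2 Notice is held, so (b) is unavailable.
Exception (c) fails — the rear setback is under 3 m.
Exception (d): the structure's footprint is 65 sq ft, less than the 75 sq ft limit; the lot has no other accessory structure; the registered capacity is 3,360 units, under the 4,000 units limit — every condition holds. However, paragraphs (h)–(n) must be considered: (h) is engaged — a current Tier 3 Approval is held. (i) would limit (h) — the lot is in a historic district — but (j) sets (i) aside: (j) applies — the qualifying period is 225 days, meeting the 225 days threshold. (k) is engaged (a current Annual Exemption Letter is held), but yields to (l): (l) operates — a current Standing Waiver is held. (m) is triggered (assessed value is $261,500, less than the $281,000 limit), but yields to (n): (n) applies — a current Tier E Registration is held. (d) is therefore removed.
Exception (e) does not apply: the structure will be visible from the street.
No exception displaces § 75.4.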